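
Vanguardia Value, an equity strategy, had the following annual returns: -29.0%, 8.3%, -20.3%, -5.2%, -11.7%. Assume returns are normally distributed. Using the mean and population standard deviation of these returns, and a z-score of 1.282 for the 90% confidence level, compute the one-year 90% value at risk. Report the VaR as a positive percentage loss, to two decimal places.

Mean return r̄ = -57.90 / 5 = -11.5800%
Σ(r − r̄)² = (-29 − (-11.5800))² + (8.3 − (-11.5800))² + (-20.3 − (-11.5800))² + … = 815.4280
σ = √[815.4280 / 5] = 12.7705%
VaR = −(r̄ − z·σ) = −(-11.5800 − 1.282 × 12.7705) = −(-27.9518) = 27.9518%

27.95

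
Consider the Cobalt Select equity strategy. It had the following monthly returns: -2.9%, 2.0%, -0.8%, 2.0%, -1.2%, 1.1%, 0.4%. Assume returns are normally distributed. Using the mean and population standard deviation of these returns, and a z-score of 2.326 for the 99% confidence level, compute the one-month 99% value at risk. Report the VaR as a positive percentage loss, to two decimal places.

r̄ = (-2.9 + 2 − 0.8 + 2 − 1.2 + 1.1 + 0.4) / 7 = 0.60 / 7 = 0.0857%
Population std dev = √[19.8086 / 7] = 1.6822%
VaR = −(r̄ − z·σ) = −(0.0857 − 2.326 × 1.6822) = −(-3.8271) = 3.8271%

3.83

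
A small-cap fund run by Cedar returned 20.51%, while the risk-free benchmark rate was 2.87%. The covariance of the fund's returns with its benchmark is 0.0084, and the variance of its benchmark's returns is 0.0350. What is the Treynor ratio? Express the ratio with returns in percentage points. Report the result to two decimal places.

73.50

β = Cov / Var = 0.0084 / 0.0350 = 0.2400
Treynor = (Rp − Rf) / β = (20.51% − 2.87%) / 0.2400 = 17.64 / 0.2400 = 73.5000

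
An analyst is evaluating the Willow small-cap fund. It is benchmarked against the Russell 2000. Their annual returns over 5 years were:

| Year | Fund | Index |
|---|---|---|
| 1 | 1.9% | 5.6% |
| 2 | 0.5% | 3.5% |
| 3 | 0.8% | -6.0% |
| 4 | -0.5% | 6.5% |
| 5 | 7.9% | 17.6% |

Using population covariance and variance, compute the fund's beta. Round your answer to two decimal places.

0.30

r̄p = 2.1200%,  r̄m = 5.4400%
Cov = Σ(rp − r̄p)(rm − r̄m) / 5 = 17.1432
Var(rm) = Σ(rm − r̄m)² / 5 = 56.7304
β = Cov / Var = 17.1432 / 56.7304 = 0.3022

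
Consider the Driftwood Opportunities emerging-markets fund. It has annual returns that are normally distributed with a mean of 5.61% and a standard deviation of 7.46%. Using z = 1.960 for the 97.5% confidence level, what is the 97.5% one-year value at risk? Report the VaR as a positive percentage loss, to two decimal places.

9.01

VaR (as % loss) = −(μ − z·σ) = −(5.61% − 1.960 × 7.46%) = −(-9.0116%) = 9.0116%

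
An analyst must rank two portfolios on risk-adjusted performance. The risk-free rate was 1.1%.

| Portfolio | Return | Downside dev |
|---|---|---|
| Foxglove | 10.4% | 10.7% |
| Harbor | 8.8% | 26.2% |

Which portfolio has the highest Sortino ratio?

Foxglove: Sortino ratio = (10.4% − 1.1%) / 10.7% = 0.869
Harbor: Sortino ratio = (8.8% − 1.1%) / 26.2% = 0.294
Highest: Foxglove (0.869).

Foxglove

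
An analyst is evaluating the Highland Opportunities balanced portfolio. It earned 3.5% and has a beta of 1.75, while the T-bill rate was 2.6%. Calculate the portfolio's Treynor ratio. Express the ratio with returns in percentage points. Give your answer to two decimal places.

0.51

Treynor = (Rp − Rf) / β = (3.5% − 2.6%) / 1.75 = 0.90 / 1.75 = 0.5143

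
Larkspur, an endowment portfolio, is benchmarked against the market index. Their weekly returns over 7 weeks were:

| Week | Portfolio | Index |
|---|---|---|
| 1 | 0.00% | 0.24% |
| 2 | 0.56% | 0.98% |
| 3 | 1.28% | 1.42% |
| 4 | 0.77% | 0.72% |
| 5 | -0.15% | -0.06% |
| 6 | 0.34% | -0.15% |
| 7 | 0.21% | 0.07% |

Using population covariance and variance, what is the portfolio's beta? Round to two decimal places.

0.72

r̄p = 0.4300%,  r̄m = 0.4600%
Cov = Σ(rp − r̄p)(rm − r̄m) / 7 = 0.2156
Var(rm) = Σ(rm − r̄m)² / 7 = 0.3004
β = Cov / Var = 0.2156 / 0.3004 = 0.7177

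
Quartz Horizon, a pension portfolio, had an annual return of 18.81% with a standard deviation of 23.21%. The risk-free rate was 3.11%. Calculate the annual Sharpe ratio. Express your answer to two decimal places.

Sharpe = (Rp − Rf) / σp = (18.81% − 3.11%) / 23.21% = 15.70% / 23.21% = 0.6764

0.68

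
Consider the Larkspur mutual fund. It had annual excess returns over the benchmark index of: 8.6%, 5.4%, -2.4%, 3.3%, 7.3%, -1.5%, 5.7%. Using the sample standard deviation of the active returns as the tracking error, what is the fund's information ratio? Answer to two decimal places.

Mean return r̄ = 26.40 / 7 = 3.7714%
Σ(r − r̄)² = (8.6 − 3.7714)² + (5.4 − 3.7714)² + (-2.4 − 3.7714)² + … = 108.2343
σ = √[108.2343 / 6] = 4.2472%
IR = r̄ / tracking error = 3.7714 / 4.2472 = 0.8880

0.89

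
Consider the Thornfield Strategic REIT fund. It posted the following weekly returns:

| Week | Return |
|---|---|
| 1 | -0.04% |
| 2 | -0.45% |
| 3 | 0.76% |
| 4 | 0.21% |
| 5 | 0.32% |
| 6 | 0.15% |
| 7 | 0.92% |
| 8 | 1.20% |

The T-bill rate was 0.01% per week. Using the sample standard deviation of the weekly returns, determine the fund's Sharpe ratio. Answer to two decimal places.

0.69

r̄ = (-0.04 − 0.45 + 0.76 + 0.21 + 0.32 + 0.15 + 0.92 + 1.2) / 8 = 3.070 / 8 = 0.3838%
Σ(r − r̄)² = 2.0590; sample σ = √(2.0590/7) = 0.5423%
Sharpe = (r̄ − rf) / σ = (0.3838 − 0.01) / 0.5423 = 0.3738 / 0.5423 = 0.6893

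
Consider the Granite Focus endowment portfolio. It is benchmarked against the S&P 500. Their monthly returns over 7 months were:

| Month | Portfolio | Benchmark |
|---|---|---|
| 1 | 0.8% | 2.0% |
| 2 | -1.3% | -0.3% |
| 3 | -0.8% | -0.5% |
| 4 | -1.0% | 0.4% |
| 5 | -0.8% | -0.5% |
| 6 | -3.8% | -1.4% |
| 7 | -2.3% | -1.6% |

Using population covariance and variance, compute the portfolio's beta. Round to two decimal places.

1.02

r̄p = -1.3143%,  r̄m = -0.2714%
Cov = Σ(rp − r̄p)(rm − r̄m) / 7 = 1.2704
Var(rm) = Σ(rm − r̄m)² / 7 = 1.2506
β = Cov / Var = 1.2704 / 1.2506 = 1.0158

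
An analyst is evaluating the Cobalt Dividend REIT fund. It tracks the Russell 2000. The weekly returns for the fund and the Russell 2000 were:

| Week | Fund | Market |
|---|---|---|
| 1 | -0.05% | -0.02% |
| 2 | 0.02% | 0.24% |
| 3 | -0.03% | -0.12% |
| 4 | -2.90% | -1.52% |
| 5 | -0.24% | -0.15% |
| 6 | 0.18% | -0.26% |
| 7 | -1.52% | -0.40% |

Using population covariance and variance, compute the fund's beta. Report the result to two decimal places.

r̄p = -0.6486%,  r̄m = -0.3186%
Cov = Σ(rp − r̄p)(rm − r̄m) / 7 = 0.5098
Var(rm) = Σ(rm − r̄m)² / 7 = 0.2746
β = Cov / Var = 0.5098 / 0.2746 = 1.8565

1.86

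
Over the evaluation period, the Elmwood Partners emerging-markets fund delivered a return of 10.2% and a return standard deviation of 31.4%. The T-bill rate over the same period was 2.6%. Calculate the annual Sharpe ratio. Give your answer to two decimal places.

Sharpe = (Rp − Rf) / σp = (10.2% − 2.6%) / 31.4% = 7.60% / 31.4% = 0.2420

0.24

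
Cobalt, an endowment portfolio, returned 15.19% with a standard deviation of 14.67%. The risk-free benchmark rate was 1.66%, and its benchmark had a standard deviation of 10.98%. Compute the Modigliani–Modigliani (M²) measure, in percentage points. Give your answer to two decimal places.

Sharpe = (Rp − Rf) / σp = (15.19% − 1.66%) / 14.67% = 0.9223
M² = Rf + Sharpe × σm = 1.66% + 0.9223 × 10.98% = 11.7869%

11.79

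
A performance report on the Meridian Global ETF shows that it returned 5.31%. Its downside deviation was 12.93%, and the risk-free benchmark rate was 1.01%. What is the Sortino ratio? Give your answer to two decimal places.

Sortino = (Rp − Rf) / σd = (5.31% − 1.01%) / 12.93% = 4.30% / 12.93% = 0.3326

0.33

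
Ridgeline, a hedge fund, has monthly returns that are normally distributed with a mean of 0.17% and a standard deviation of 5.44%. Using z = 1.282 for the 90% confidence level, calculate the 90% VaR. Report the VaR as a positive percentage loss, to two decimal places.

VaR (as % loss) = −(μ − z·σ) = −(0.17% − 1.282 × 5.44%) = −(-6.80408%) = 6.80408%

6.80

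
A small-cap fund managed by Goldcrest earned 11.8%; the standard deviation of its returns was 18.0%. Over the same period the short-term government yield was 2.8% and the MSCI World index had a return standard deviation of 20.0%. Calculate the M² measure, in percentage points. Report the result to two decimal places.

Sharpe = (Rp − Rf) / σp = (11.8% − 2.8%) / 18.0% = 0.5000
M² = Rf + Sharpe × σm = 2.8% + 0.5000 × 20.0% = 12.8000%

12.80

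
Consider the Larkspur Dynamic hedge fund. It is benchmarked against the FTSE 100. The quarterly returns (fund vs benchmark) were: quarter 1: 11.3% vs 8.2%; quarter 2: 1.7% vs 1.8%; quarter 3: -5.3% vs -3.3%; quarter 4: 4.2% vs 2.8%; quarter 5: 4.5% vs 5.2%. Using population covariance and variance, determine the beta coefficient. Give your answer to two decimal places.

r̄p = 3.2800%,  r̄m = 2.9400%
Cov = Σ(rp − r̄p)(rm − r̄m) / 5 = 20.0308
Var(rm) = Σ(rm − r̄m)² / 5 = 14.6064
β = Cov / Var = 20.0308 / 14.6064 = 1.3714

1.37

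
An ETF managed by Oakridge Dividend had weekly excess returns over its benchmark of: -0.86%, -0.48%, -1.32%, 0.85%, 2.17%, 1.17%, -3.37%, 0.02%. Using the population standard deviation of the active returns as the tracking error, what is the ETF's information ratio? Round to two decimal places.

-0.14

μ = (-0.86 − 0.48 − 1.32 + 0.85 + 2.17 + 1.17 − 3.37 + 0.02) / 8 = -1.820 / 8 = -0.2275%
Population σ = √[Σ(r − μ)² / 8] = √[20.4560 / 8] = √2.5570 = 1.5991%
IR = μ / tracking error = -0.2275 / 1.5991 = -0.1423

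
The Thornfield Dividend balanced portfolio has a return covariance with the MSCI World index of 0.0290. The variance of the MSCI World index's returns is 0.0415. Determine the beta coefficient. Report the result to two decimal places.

0.70

β = Cov(Rp, Rm) / Var(Rm) = 0.0290 / 0.0415 = 0.6988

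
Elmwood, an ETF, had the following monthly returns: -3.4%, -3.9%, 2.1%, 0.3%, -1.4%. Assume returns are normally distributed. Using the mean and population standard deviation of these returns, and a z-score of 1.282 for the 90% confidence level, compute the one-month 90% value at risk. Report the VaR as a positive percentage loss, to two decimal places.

μ = (-3.4 − 3.9 + 2.1 + 0.3 − 1.4) / 5 = -6.30 / 5 = -1.2600%
Σ(r − μ)² = (-3.4 − (-1.2600))² + (-3.9 − (-1.2600))² + (2.1 − (-1.2600))² + … = 25.2920
σ = √[25.2920 / 5] = 2.2491%
VaR = −(μ − z·σ) = −(-1.2600 − 1.282 × 2.2491) = −(-4.1433) = 4.1433%

4.14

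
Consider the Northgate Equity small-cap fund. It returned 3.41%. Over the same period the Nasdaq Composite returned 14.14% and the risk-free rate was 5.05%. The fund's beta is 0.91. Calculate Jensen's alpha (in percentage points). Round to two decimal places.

-9.91

CAPM expected return = Rf + β(Rm − Rf) = 5.05% + 0.91 × (14.14% − 5.05%) = 5.05 + 0.91 × 9.09 = 13.3219%
Jensen's α = Rp − E[R] = 3.41% − 13.3219% = -9.9119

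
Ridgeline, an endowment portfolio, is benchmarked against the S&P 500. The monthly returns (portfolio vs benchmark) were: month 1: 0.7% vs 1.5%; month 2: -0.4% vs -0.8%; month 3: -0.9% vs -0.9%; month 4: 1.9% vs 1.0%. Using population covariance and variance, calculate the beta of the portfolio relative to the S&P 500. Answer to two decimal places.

r̄p = 0.3250%,  r̄m = 0.2000%
Cov = Σ(rp − r̄p)(rm − r̄m) / 4 = 0.9550
Var(rm) = Σ(rm − r̄m)² / 4 = 1.1350
β = Cov / Var = 0.9550 / 1.1350 = 0.8414

0.84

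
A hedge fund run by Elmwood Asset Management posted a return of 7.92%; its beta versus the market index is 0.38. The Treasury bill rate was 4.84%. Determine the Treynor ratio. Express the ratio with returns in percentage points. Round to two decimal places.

Treynor = (Rp − Rf) / β = (7.92% − 4.84%) / 0.38 = 3.08 / 0.38 = 8.1053

8.11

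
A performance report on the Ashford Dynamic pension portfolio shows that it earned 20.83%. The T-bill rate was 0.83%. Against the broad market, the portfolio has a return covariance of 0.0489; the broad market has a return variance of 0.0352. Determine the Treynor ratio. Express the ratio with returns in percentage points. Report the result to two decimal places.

14.40

β = Cov / Var = 0.0489 / 0.0352 = 1.3892
Treynor = (Rp − Rf) / β = (20.83% − 0.83%) / 1.3892 = 20.00 / 1.3892 = 14.3968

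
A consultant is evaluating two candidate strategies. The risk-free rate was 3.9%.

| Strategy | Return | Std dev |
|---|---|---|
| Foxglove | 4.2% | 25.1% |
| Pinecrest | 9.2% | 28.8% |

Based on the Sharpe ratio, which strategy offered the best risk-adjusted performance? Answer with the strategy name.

Pinecrest

Foxglove: Sharpe ratio = (4.2% − 3.9%) / 25.1% = 0.012
Pinecrest: Sharpe ratio = (9.2% − 3.9%) / 28.8% = 0.184
Highest: Pinecrest (0.184).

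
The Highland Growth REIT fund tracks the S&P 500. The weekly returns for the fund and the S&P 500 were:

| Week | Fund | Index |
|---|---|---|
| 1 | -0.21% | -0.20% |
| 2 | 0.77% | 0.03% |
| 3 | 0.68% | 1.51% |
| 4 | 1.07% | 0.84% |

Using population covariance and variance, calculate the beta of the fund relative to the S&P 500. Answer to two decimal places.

0.40

r̄p = 0.5775%,  r̄m = 0.5450%
Cov = Σ(rp − r̄p)(rm − r̄m) / 4 = 0.1829
Var(rm) = Σ(rm − r̄m)² / 4 = 0.4596
β = Cov / Var = 0.1829 / 0.4596 = 0.3980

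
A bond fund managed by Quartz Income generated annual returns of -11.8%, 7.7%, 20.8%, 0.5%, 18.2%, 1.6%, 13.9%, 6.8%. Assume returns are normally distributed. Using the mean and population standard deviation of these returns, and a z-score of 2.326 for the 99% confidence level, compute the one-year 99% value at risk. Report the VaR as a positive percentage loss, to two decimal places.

15.88

Mean return μ = 57.70 / 8 = 7.2125%
Population std dev = √[788.5088 / 8] = 9.9279%
VaR = −(μ − z·σ) = −(7.2125 − 2.326 × 9.9279) = −(-15.8798) = 15.8798%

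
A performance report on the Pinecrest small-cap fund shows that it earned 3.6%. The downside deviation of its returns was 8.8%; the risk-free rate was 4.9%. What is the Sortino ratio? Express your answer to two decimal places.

Sortino = (Rp − Rf) / σd = (3.6% − 4.9%) / 8.8% = -1.30% / 8.8% = -0.1477

-0.15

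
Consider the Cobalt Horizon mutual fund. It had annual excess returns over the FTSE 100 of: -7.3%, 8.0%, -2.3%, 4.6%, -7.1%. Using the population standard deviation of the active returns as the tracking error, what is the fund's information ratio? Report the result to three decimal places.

μ = (-7.3 + 8 − 2.3 + 4.6 − 7.1) / 5 = -0.8200%
Σ(r − μ)² = 190.7880; population σ = √(190.7880/5) = 6.1772%
IR = μ / tracking error = -0.8200 / 6.1772 = -0.1327

-0.133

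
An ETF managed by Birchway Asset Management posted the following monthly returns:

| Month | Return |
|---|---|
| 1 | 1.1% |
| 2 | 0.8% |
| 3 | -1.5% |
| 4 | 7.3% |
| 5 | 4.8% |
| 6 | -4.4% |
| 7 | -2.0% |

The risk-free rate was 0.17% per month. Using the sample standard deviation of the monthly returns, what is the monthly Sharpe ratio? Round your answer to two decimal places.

μ = (1.1 + 0.8 − 1.5 + 7.3 + 4.8 − 4.4 − 2) / 7 = 0.8714%
Sample σ = √[Σ(r − μ)² / 6] = √[98.4743 / 6] = √16.4124 = 4.0512%
Sharpe = (μ − rf) / σ = (0.8714 − 0.17) / 4.0512 = 0.7014 / 4.0512 = 0.1731

0.17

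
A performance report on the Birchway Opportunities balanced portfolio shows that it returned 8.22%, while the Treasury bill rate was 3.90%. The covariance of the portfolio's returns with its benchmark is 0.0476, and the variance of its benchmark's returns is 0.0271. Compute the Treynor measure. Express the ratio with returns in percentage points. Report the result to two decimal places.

β = Cov / Var = 0.0476 / 0.0271 = 1.7565
Treynor = (Rp − Rf) / β = (8.22% − 3.90%) / 1.7565 = 4.32 / 1.7565 = 2.4594

2.46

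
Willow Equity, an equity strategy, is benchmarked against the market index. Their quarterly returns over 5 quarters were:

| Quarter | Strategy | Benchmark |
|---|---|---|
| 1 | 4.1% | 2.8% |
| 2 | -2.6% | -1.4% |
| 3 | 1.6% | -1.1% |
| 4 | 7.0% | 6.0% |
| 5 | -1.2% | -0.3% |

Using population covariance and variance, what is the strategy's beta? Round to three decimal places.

r̄p = 1.7800%,  r̄m = 1.2000%
Cov = Σ(rp − r̄p)(rm − r̄m) / 5 = 9.0080
Var(rm) = Σ(rm − r̄m)² / 5 = 7.9800
β = Cov / Var = 9.0080 / 7.9800 = 1.1288

1.129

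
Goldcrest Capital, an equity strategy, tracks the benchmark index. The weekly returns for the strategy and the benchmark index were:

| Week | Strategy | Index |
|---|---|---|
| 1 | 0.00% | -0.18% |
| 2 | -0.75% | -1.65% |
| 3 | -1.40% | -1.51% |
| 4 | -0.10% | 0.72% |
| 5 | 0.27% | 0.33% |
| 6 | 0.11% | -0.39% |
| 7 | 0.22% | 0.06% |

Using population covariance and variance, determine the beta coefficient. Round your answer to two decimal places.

0.56

r̄p = -0.2357%,  r̄m = -0.3743%
Cov = Σ(rp − r̄p)(rm − r̄m) / 7 = 0.3888
Var(rm) = Σ(rm − r̄m)² / 7 = 0.6911
β = Cov / Var = 0.3888 / 0.6911 = 0.5626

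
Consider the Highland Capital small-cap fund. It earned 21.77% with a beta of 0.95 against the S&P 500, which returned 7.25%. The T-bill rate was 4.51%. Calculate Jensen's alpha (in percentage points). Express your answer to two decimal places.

14.66

CAPM expected return = Rf + β(Rm − Rf) = 4.51% + 0.95 × (7.25% − 4.51%) = 4.51 + 0.95 × 2.74 = 7.1130%
Jensen's α = Rp − E[R] = 21.77% − 7.1130% = 14.6570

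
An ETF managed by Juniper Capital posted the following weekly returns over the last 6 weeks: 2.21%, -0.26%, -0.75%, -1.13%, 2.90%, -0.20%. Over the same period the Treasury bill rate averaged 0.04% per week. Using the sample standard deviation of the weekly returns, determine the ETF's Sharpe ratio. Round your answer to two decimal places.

r̄ = (2.21 − 0.26 − 0.75 − 1.13 + 2.9 − 0.2) / 6 = 0.4617%
Sample std dev = √[13.9623 / 5] = 1.6711%
Sharpe = (r̄ − rf) / σ = (0.4617 − 0.04) / 1.6711 = 0.4217 / 1.6711 = 0.2523

0.25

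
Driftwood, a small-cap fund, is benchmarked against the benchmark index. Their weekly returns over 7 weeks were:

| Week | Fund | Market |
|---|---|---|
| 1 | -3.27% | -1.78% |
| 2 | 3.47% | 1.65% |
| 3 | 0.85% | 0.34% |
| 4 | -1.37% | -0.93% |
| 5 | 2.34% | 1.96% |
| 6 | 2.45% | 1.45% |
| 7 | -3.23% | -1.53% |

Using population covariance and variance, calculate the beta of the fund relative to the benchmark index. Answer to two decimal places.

1.74

r̄p = 0.1771%,  r̄m = 0.1657%
Cov = Σ(rp − r̄p)(rm − r̄m) / 7 = 3.7121
Var(rm) = Σ(rm − r̄m)² / 7 = 2.1377
β = Cov / Var = 3.7121 / 2.1377 = 1.7365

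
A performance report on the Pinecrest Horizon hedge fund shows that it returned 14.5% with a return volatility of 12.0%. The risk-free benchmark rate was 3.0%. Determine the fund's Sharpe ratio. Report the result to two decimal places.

0.96

Sharpe = (Rp − Rf) / σp = (14.5% − 3.0%) / 12.0% = 11.50% / 12.0% = 0.9583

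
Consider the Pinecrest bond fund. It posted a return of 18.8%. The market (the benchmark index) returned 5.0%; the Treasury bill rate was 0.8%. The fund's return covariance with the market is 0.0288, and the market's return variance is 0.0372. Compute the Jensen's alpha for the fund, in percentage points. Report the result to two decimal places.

β = Cov / Var = 0.0288 / 0.0372 = 0.7742
E[R] = Rf + β(Rm − Rf) = 0.8% + 0.7742 × (5.0% − 0.8%) = 4.0516%
α = Rp − E[R] = 18.8% − 4.0516% = 14.7484

14.75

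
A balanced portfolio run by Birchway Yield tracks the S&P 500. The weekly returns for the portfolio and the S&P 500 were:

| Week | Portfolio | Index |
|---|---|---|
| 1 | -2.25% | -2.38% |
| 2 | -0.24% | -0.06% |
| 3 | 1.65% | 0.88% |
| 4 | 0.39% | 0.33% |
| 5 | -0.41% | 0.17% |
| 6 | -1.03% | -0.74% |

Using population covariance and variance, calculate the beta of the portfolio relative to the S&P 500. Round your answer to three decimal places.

r̄p = -0.3150%,  r̄m = -0.3000%
Cov = Σ(rp − r̄p)(rm − r̄m) / 6 = 1.1793
Var(rm) = Σ(rm − r̄m)² / 6 = 1.0980
β = Cov / Var = 1.1793 / 1.0980 = 1.0740

1.074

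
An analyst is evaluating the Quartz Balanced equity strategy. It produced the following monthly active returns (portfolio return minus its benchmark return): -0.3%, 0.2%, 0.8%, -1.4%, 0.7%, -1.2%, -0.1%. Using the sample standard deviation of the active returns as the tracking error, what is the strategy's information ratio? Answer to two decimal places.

r̄ = (-0.3 + 0.2 + 0.8 − 1.4 + 0.7 − 1.2 − 0.1) / 7 = -1.30 / 7 = -0.1857%
Sample std dev = √[4.4286 / 6] = 0.8591%
IR = r̄ / tracking error = -0.1857 / 0.8591 = -0.2162

-0.22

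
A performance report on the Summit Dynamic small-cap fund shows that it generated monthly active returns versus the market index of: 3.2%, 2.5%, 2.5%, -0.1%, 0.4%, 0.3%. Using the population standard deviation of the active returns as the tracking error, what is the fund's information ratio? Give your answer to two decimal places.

1.13

r̄ = (3.2 + 2.5 + 2.5 − 0.1 + 0.4 + 0.3) / 6 = 1.4667%
Σ(r − r̄)² = (3.2 − 1.4667)² + (2.5 − 1.4667)² + (2.5 − 1.4667)² + … = 10.0933
population σ = √(10.0933 / 6) = √1.6822 = 1.2970%
IR = r̄ / tracking error = 1.4667 / 1.2970 = 1.1308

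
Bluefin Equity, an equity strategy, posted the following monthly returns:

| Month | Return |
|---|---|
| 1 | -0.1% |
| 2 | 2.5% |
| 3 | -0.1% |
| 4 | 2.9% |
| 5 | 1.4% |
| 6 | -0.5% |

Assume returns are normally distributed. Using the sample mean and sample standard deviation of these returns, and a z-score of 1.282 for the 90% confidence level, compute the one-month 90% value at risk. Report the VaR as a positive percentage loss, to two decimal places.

r̄ = (-0.1 + 2.5 − 0.1 + 2.9 + 1.4 − 0.5) / 6 = 1.0167%
Σ(r − r̄)² = (-0.1 − 1.0167)² + (2.5 − 1.0167)² + (-0.1 − 1.0167)² + … = 10.6883
sample σ = √(10.6883 / 5) = √2.1377 = 1.4621%
VaR = −(r̄ − z·σ) = −(1.0167 − 1.282 × 1.4621) = −(-0.8577) = 0.8577%

0.86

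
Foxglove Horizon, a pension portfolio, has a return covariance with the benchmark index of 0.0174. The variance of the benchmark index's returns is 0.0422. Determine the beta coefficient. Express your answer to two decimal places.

β = Cov(Rp, Rm) / Var(Rm) = 0.0174 / 0.0422 = 0.4123

0.41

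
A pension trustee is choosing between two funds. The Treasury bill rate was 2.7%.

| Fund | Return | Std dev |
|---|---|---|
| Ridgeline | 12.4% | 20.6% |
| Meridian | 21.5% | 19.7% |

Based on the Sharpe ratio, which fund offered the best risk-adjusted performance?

Ridgeline: Sharpe ratio = (12.4% − 2.7%) / 20.6% = 0.471
Meridian: Sharpe ratio = (21.5% − 2.7%) / 19.7% = 0.954
Highest: Meridian (0.954).

Meridian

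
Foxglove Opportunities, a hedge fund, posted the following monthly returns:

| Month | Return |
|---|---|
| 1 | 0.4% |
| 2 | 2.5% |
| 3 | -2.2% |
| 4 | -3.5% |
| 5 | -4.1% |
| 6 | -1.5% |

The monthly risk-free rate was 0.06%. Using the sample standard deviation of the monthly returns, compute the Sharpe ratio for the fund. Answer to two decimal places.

r̄ = (0.4 + 2.5 − 2.2 − 3.5 − 4.1 − 1.5) / 6 = -1.4000%
Σ(r − r̄)² = 30.8000; sample σ = √(30.8000/5) = 2.4819%
Sharpe = (r̄ − rf) / σ = (-1.4000 − 0.06) / 2.4819 = -1.4600 / 2.4819 = -0.5883

-0.59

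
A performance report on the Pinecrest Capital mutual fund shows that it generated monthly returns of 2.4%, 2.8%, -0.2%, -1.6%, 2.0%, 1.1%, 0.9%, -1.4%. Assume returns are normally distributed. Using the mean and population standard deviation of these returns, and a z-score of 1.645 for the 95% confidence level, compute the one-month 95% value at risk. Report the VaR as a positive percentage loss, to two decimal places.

Mean return r̄ = 6.00 / 8 = 0.7500%
Population std dev = √[19.6800 / 8] = 1.5684%
VaR = −(r̄ − z·σ) = −(0.7500 − 1.645 × 1.5684) = −(-1.8300) = 1.8300%

1.83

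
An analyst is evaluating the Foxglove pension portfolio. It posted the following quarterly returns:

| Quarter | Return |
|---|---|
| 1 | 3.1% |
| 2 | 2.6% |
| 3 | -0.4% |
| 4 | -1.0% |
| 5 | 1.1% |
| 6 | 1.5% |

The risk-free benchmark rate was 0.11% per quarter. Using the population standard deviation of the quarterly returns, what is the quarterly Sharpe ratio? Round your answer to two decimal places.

Mean return μ = 6.90 / 6 = 1.1500%
Σ(r − μ)² = (3.1 − 1.1500)² + (2.6 − 1.1500)² + (-0.4 − 1.1500)² + … = 13.0550
population σ = √(13.0550 / 6) = √2.1758 = 1.4751%
Sharpe = (μ − rf) / σ = (1.1500 − 0.11) / 1.4751 = 1.0400 / 1.4751 = 0.7050

0.71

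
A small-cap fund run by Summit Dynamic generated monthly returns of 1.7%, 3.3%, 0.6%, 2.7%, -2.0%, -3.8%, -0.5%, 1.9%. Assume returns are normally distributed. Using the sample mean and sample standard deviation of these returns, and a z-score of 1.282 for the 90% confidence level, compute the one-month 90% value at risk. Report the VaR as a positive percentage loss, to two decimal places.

2.65

r̄ = (1.7 + 3.3 + 0.6 + 2.7 − 2 − 3.8 − 0.5 + 1.9) / 8 = 3.90 / 8 = 0.4875%
Σ(r − r̄)² = 41.8288; sample σ = √(41.8288/7) = 2.4445%
VaR = −(r̄ − z·σ) = −(0.4875 − 1.282 × 2.4445) = −(-2.6463) = 2.6463%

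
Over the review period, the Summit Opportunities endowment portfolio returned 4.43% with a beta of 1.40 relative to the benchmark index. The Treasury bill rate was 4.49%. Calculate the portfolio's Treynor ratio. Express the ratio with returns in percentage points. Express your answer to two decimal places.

Treynor = (Rp − Rf) / β = (4.43% − 4.49%) / 1.40 = -0.06 / 1.40 = -0.0429

-0.04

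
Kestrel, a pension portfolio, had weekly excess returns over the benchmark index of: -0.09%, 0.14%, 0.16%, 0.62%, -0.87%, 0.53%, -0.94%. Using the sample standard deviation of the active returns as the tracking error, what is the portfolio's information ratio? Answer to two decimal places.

Mean return r̄ = -0.450 / 7 = -0.0643%
Σ(r − r̄)² = 2.3302; sample σ = √(2.3302/6) = 0.6232%
IR = r̄ / tracking error = -0.0643 / 0.6232 = -0.1032

-0.10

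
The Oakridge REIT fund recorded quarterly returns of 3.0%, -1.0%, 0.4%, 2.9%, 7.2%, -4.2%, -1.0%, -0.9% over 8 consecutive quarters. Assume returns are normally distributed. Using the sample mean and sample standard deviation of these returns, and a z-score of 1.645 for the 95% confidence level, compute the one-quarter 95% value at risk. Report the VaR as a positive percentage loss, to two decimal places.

μ = (3 − 1 + 0.4 + 2.9 + 7.2 − 4.2 − 1 − 0.9) / 8 = 0.8000%
Σ(r − μ)² = (3 − 0.8000)² + (-1 − 0.8000)² + … = 84.7400
sample σ = √(84.7400 / 7) = √12.1057 = 3.4793%
VaR = −(μ − z·σ) = −(0.8000 − 1.645 × 3.4793) = −(-4.9234) = 4.9234%

4.92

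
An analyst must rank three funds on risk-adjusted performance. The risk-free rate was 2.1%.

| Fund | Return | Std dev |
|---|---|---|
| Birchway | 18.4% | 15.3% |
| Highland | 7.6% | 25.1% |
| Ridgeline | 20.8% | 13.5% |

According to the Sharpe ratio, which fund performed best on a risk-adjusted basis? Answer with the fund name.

Birchway: Sharpe ratio = (18.4% − 2.1%) / 15.3% = 1.065
Highland: Sharpe ratio = (7.6% − 2.1%) / 25.1% = 0.219
Ridgeline: Sharpe ratio = (20.8% − 2.1%) / 13.5% = 1.385
Highest: Ridgeline (1.385).

Ridgeline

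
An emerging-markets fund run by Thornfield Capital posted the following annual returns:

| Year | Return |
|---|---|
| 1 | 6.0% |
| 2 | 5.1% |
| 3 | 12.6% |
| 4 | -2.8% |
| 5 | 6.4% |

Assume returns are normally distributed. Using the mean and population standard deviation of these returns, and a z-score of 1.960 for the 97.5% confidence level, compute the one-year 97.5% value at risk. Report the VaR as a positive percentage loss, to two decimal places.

r̄ = (6 + 5.1 + 12.6 − 2.8 + 6.4) / 5 = 27.30 / 5 = 5.4600%
Σ(r − r̄)² = 120.5120; population σ = √(120.5120/5) = 4.9094%
VaR = −(r̄ − z·σ) = −(5.4600 − 1.960 × 4.9094) = −(-4.1624) = 4.1624%

4.16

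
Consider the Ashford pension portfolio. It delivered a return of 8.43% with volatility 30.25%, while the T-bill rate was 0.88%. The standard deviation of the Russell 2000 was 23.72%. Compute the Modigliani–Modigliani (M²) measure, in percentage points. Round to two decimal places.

6.80

Sharpe = (Rp − Rf) / σp = (8.43% − 0.88%) / 30.25% = 0.2496
M² = Rf + Sharpe × σm = 0.88% + 0.2496 × 23.72% = 6.8005%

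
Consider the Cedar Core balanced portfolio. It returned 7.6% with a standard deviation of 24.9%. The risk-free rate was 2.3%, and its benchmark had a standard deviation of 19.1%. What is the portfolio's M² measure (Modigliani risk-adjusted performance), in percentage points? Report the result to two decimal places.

6.37

Sharpe = (Rp − Rf) / σp = (7.6% − 2.3%) / 24.9% = 0.2129
M² = Rf + Sharpe × σm = 2.3% + 0.2129 × 19.1% = 6.3664%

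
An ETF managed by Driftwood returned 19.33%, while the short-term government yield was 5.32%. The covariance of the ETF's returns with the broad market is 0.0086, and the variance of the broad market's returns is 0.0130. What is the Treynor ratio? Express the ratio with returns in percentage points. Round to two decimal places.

21.18

β = Cov / Var = 0.0086 / 0.0130 = 0.6615
Treynor = (Rp − Rf) / β = (19.33% − 5.32%) / 0.6615 = 14.01 / 0.6615 = 21.1791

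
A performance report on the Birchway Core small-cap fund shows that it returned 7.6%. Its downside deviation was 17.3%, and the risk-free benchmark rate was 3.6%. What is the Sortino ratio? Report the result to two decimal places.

Sortino = (Rp − Rf) / σd = (7.6% − 3.6%) / 17.3% = 4.00% / 17.3% = 0.2312

0.23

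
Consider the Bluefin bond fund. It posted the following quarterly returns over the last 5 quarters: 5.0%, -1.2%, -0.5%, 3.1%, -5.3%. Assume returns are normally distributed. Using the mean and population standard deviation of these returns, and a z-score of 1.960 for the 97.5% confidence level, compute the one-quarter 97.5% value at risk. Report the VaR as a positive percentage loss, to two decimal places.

r̄ = (5 − 1.2 − 0.5 + 3.1 − 5.3) / 5 = 1.10 / 5 = 0.2200%
Population std dev = √[64.1480 / 5] = 3.5818%
VaR = −(r̄ − z·σ) = −(0.2200 − 1.960 × 3.5818) = −(-6.8003) = 6.8003%

6.80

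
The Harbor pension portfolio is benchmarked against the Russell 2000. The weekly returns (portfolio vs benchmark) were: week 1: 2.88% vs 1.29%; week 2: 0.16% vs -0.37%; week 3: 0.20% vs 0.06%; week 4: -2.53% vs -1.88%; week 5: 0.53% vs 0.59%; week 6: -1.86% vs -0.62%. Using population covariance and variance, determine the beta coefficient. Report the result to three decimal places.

1.652

r̄p = -0.1033%,  r̄m = -0.1550%
Cov = Σ(rp − r̄p)(rm − r̄m) / 6 = 1.6324
Var(rm) = Σ(rm − r̄m)² / 6 = 0.9879
β = Cov / Var = 1.6324 / 0.9879 = 1.6524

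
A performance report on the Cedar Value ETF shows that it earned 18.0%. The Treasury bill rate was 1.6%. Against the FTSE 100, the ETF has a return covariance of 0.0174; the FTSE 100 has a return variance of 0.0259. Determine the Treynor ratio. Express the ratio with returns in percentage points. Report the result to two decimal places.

β = Cov / Var = 0.0174 / 0.0259 = 0.6718
Treynor = (Rp − Rf) / β = (18.0% − 1.6%) / 0.6718 = 16.40 / 0.6718 = 24.4120

24.41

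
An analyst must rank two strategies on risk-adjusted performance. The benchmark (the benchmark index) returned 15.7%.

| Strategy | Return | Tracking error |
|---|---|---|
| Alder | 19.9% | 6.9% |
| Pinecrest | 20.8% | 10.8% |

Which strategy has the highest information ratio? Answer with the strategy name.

Alder: IR = (19.9% − 15.7%) / 6.9% = 0.609
Pinecrest: IR = (20.8% − 15.7%) / 10.8% = 0.472
Highest: Alder (0.609).

Alder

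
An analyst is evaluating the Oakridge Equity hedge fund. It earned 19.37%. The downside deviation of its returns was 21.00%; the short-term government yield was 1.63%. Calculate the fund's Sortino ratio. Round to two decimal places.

Sortino = (Rp − Rf) / σd = (19.37% − 1.63%) / 21.00% = 17.74% / 21.00% = 0.8448

0.84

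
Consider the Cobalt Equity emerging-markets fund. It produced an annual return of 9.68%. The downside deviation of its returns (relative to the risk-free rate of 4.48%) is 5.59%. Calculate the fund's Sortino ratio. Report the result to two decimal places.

0.93

Sortino = (Rp − Rf) / σd = (9.68% − 4.48%) / 5.59% = 5.20% / 5.59% = 0.9302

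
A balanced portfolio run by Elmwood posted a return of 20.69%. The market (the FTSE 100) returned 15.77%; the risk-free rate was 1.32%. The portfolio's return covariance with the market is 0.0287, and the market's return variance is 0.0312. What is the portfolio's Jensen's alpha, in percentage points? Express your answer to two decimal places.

6.08

β = Cov / Var = 0.0287 / 0.0312 = 0.9199
E[R] = Rf + β(Rm − Rf) = 1.32% + 0.9199 × (15.77% − 1.32%) = 14.6126%
α = Rp − E[R] = 20.69% − 14.6126% = 6.0774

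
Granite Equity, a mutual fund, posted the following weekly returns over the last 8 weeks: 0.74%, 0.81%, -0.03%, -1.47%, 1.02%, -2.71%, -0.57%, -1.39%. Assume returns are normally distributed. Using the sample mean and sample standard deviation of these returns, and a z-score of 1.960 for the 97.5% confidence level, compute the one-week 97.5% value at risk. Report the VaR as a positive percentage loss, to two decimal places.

3.06

r̄ = (0.74 + 0.81 − 0.03 − 1.47 + 1.02 − 2.71 − 0.57 − 1.39) / 8 = -3.600 / 8 = -0.4500%
Σ(r − r̄)² = (0.74 − (-0.4500))² + (0.81 − (-0.4500))² + (-0.03 − (-0.4500))² + … = 12.3870
sample σ = √(12.3870 / 7) = √1.7696 = 1.3303%
VaR = −(r̄ − z·σ) = −(-0.4500 − 1.960 × 1.3303) = −(-3.0574) = 3.0574%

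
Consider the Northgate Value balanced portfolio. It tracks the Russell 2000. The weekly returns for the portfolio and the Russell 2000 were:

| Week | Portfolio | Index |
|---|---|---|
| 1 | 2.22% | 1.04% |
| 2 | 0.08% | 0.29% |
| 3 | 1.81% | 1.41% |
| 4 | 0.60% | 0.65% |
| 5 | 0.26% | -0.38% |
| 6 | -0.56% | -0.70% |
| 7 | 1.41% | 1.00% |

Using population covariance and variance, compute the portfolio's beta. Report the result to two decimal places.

1.16

r̄p = 0.8314%,  r̄m = 0.4729%
Cov = Σ(rp − r̄p)(rm − r̄m) / 7 = 0.6036
Var(rm) = Σ(rm − r̄m)² / 7 = 0.5208
β = Cov / Var = 0.6036 / 0.5208 = 1.1590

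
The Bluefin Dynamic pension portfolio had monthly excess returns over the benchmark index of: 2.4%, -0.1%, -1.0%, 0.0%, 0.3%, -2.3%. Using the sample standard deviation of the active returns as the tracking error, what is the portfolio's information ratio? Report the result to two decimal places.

-0.08

μ = (2.4 − 0.1 − 1 + 0 + 0.3 − 2.3) / 6 = -0.1167%
Sample σ = √[Σ(r − μ)² / 5] = √[12.0683 / 5] = √2.4137 = 1.5536%
IR = μ / tracking error = -0.1167 / 1.5536 = -0.0751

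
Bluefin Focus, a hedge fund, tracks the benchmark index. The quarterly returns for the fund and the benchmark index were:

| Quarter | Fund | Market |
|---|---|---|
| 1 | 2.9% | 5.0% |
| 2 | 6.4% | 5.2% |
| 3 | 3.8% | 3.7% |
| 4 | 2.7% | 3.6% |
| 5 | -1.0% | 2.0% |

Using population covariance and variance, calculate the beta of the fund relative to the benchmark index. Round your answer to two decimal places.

1.78

r̄p = 2.9600%,  r̄m = 3.9000%
Cov = Σ(rp − r̄p)(rm − r̄m) / 5 = 2.3680
Var(rm) = Σ(rm − r̄m)² / 5 = 1.3280
β = Cov / Var = 2.3680 / 1.3280 = 1.7831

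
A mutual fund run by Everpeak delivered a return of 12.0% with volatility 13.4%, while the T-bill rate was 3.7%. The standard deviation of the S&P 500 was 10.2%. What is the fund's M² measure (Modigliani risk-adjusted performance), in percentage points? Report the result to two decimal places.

10.02

Sharpe = (Rp − Rf) / σp = (12.0% − 3.7%) / 13.4% = 0.6194
M² = Rf + Sharpe × σm = 3.7% + 0.6194 × 10.2% = 10.0179%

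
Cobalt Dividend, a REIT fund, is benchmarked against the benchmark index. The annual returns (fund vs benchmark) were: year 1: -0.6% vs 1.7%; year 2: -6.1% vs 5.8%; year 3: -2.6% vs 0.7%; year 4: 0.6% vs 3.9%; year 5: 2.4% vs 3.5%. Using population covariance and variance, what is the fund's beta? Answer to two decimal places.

-0.49

r̄p = -1.2600%,  r̄m = 3.1200%
Cov = Σ(rp − r̄p)(rm − r̄m) / 5 = -1.5648
Var(rm) = Σ(rm − r̄m)² / 5 = 3.1616
β = Cov / Var = -1.5648 / 3.1616 = -0.4949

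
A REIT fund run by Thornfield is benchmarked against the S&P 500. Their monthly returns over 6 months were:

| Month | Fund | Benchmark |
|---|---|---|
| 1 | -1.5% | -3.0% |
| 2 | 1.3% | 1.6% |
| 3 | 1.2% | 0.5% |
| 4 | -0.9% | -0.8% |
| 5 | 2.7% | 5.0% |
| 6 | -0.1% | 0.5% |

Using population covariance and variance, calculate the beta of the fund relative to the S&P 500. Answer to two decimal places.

0.56

r̄p = 0.4500%,  r̄m = 0.6333%
Cov = Σ(rp − r̄p)(rm − r̄m) / 6 = 3.2733
Var(rm) = Σ(rm − r̄m)² / 6 = 5.8822
β = Cov / Var = 3.2733 / 5.8822 = 0.5565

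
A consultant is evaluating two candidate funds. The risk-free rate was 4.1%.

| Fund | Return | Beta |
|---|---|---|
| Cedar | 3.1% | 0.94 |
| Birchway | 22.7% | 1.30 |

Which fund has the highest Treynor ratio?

Cedar: Treynor = (3.1% − 4.1%) / 0.94 = -1.064
Birchway: Treynor = (22.7% − 4.1%) / 1.30 = 14.308
Highest: Birchway (14.308).

Birchway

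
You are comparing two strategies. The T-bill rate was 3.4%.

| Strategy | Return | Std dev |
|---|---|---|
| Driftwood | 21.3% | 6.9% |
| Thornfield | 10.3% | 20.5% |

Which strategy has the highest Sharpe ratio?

Driftwood

Driftwood: Sharpe ratio = (21.3% − 3.4%) / 6.9% = 2.594
Thornfield: Sharpe ratio = (10.3% − 3.4%) / 20.5% = 0.337
Highest: Driftwood (2.594).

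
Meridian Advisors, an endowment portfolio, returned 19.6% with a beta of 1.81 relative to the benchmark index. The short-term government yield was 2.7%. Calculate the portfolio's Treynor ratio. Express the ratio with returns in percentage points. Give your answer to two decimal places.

Treynor = (Rp − Rf) / β = (19.6% − 2.7%) / 1.81 = 16.90 / 1.81 = 9.3370

9.34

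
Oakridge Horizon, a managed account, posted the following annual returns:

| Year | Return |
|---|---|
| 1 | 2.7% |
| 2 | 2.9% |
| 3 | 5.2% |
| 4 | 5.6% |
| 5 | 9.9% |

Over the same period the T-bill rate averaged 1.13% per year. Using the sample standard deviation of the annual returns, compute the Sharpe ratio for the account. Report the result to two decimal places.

1.42

r̄ = (2.7 + 2.9 + 5.2 + 5.6 + 9.9) / 5 = 26.30 / 5 = 5.2600%
Σ(r − r̄)² = 33.7720; sample σ = √(33.7720/4) = 2.9057%
Sharpe = (r̄ − rf) / σ = (5.2600 − 1.13) / 2.9057 = 4.1300 / 2.9057 = 1.4213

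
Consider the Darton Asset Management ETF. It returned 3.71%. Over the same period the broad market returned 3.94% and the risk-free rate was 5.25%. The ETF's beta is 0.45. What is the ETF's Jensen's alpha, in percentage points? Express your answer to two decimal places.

-0.95

CAPM expected return = Rf + β(Rm − Rf) = 5.25% + 0.45 × (3.94% − 5.25%) = 5.25 + 0.45 × -1.31 = 4.6605%
Jensen's α = Rp − E[R] = 3.71% − 4.6605% = -0.9505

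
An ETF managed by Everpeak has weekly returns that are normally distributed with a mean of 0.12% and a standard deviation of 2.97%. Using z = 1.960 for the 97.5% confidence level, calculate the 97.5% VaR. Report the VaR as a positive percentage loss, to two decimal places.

5.70

VaR (as % loss) = −(μ − z·σ) = −(0.12% − 1.960 × 2.97%) = −(-5.7012%) = 5.7012%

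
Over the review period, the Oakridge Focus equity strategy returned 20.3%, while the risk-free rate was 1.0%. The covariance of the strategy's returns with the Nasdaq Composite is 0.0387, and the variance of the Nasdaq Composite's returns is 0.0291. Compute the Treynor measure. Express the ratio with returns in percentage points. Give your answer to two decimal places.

β = Cov / Var = 0.0387 / 0.0291 = 1.3299
Treynor = (Rp − Rf) / β = (20.3% − 1.0%) / 1.3299 = 19.30 / 1.3299 = 14.5124

14.51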